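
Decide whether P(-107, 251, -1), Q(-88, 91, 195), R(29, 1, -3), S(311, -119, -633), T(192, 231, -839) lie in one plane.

No

The plane through P, Q, R has normal n = PQ × PR = (49320, 26694, 17010) and equation n·X = 1405944.
Checking the remaining points: n·S = 1394604, n·T = 1364364.
Since n·S = 1394604 ≠ 1405944, S is off the plane and the points are not all coplanar.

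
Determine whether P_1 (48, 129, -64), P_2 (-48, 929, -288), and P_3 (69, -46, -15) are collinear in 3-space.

Yes

P_1P_2 = (-96, 800, -224), P_1P_3 = (21, -175, 49).
Each component of P_1P_3 is -7/32 times the corresponding component of P_1P_2, so P_1P_3 = -7/32·P_1P_2 and the points are collinear.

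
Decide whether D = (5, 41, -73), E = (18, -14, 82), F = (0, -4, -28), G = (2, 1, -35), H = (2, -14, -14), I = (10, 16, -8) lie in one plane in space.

The plane through D, E, F has normal n = DE × DF = (4500, -1360, -860) and equation n·P = 29520.
Checking the remaining points: n·G = 37740, n·H = 40080, n·I = 30120.
Since n·G = 37740 ≠ 29520, G is off the plane and the points are not all coplanar.

No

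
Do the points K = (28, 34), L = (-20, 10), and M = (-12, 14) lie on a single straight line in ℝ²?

Yes

KL = (-48, -24), KM = (-40, -20).
Twice the signed area of △KLM is (-48)(-20) − (-24)(-40) = 0.
The triangle is degenerate (zero area), so the points are collinear.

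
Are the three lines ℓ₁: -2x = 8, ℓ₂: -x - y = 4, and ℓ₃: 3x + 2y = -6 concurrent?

Lines aᵢx + bᵢy = cᵢ with pairwise distinct directions are concurrent exactly when det[aᵢ bᵢ cᵢ] = 0.
Here the determinant is 12.
Nonzero, so no common point exists.

No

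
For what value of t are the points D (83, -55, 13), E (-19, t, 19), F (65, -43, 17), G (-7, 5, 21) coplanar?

13

Normal to plane DFG: n = (-144, -216, 0); plane equation n·P = -72.
Requiring n·E = -72: (-216)t + (2736) = -72.
So t = 13.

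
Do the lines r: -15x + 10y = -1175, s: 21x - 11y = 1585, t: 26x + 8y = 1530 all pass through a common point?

Lines aᵢx + bᵢy = cᵢ with pairwise distinct directions are concurrent exactly when det[aᵢ bᵢ cᵢ] = 0.
Here the determinant is 0.
It vanishes, so the lines are concurrent at (65, -20).

Yes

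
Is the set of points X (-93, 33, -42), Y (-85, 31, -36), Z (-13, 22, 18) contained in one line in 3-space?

No

XY = (8, -2, 6), XZ = (80, -11, 60).
XY × XZ = (-54, 0, 72).
The cross product is nonzero, so the points do not lie on one line.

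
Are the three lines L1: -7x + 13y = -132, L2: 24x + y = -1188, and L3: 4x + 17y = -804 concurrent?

Yes

The three lines meet at one point iff the augmented coefficient matrix [aᵢ bᵢ cᵢ] has rank < 3, i.e. its determinant vanishes.
Here the determinant is 0.
It vanishes, so the lines are concurrent at (-48, -36).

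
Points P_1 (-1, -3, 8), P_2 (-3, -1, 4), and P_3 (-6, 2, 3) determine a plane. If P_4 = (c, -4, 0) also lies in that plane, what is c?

0

The plane through P_1, P_2, P_3 has equation 10x + 10y = -40.
Substituting P_4: (10)c + (-40) = -40, so c = 0.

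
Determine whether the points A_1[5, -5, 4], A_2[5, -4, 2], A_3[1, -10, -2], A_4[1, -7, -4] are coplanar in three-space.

With A_1 as base: A_1A_2 = (0, 1, -2), A_1A_3 = (-4, -5, -6), A_1A_4 = (-4, -2, -8).
A_1A_3 × A_1A_4 = (28, -8, -12).
A_1A_2 · (A_1A_3 × A_1A_4) = 16.
Since 16 ≠ 0, the four points are not coplanar.

No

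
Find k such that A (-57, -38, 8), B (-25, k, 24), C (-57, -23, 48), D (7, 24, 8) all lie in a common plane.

-1

Coplanarity ⇔ det[AB; AC; AD] = 0.
Expanding, this is linear in k: (2560)k + (2560) = 0.
So k = -1.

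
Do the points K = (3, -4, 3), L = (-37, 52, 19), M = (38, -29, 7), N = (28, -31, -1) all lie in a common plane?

Yes

A normal to the plane through K, L, M is n = KL × KM = (624, 720, -960).
The plane has equation n·P = -3888. For N: n·N = -3888.
Equal, so N lies in the plane and all four are coplanar.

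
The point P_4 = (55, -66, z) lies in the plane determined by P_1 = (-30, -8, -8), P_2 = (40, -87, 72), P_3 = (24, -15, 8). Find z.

57

A normal to the plane is n = P_1P_2 × P_1P_3 = (-704, 3200, 3776).
P_4 lies in the plane iff n · P_1P_4 = 0.
This gives (3776)z + (-215232) = 0, so z = 57.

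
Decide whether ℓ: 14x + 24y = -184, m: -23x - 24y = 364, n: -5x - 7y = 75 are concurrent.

Intersecting ℓ and m: solving the 2×2 system gives (x, y) = (-20, 4).
Substitute into n: (-5)(-20) + (-7)(4) = 72.
But n requires 75 ≠ 72, so the three lines have no common point.

No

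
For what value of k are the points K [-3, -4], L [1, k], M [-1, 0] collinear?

4

The three points are collinear iff det[KL; KM] = 0.
This determinant is linear in k: (-2)k + (8) = 0, so k = 4.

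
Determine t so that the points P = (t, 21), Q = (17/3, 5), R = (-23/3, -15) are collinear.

Collinearity: (P − Q) must be parallel to (R − Q) = (-40/3, -20).
Cross-multiplying the components: (t − 17/3)·(-20) = (16)·(-40/3).
Solving gives t = 49/3.

49/3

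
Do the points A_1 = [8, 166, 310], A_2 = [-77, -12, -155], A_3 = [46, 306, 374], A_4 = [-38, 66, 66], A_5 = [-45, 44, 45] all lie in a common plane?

The plane through A_1, A_2, A_3 has normal n = A_1A_2 × A_1A_3 = (53708, -12230, -5136) and equation n·P = -3192676.
Checking the remaining points: n·A_4 = -3187060, n·A_5 = -3186100.
Since n·A_4 = -3187060 ≠ -3192676, A_4 is off the plane and the points are not all coplanar.

No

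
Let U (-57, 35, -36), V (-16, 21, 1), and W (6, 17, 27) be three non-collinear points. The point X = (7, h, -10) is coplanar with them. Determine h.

The plane through U, V, W has equation −216x − 252y + 144z = -1692.
Substituting X: (-252)h + (-2952) = -1692, so h = -5.

-5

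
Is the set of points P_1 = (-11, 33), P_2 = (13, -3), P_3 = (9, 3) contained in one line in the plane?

P_1P_2 = (24, -36), P_1P_3 = (20, -30).
Checking proportionality: P_1P_3 = 5/6·P_1P_2, so the vectors are parallel and the points are collinear.

Yes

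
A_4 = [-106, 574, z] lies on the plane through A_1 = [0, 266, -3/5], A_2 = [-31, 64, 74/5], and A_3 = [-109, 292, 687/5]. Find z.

829/5

A normal to the plane is n = A_1A_2 × A_1A_3 = (-141382/5, 12997/5, -22824).
A_4 lies in the plane iff n · A_1A_4 = 0.
This gives (-22824)z + (18921096/5) = 0, so z = 829/5.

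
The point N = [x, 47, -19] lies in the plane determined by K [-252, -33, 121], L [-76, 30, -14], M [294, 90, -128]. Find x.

408

The plane through K, L, M has equation 918x − 29886y − 12750z = -787848.
Substituting N: (918)x + (-1162392) = -787848, so x = 408.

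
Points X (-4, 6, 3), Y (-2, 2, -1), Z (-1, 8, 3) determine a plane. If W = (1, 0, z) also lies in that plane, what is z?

Coplanarity requires XY · (XZ × XW) = 0.
XY = (2, -4, -4), XZ = (3, 2, 0); the triple product is linear in z with coefficient 16 and constant term 64.
Setting it to zero: z = -4.

-4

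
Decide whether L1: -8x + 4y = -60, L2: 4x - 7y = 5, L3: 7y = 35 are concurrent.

Lines aᵢx + bᵢy = cᵢ with pairwise distinct directions are concurrent exactly when det[aᵢ bᵢ cᵢ] = 0.
Here the determinant is 0.
It vanishes, so the lines are concurrent at (10, 5).

Yes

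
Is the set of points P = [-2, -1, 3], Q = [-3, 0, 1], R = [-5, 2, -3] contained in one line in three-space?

PQ = (-1, 1, -2), PR = (-3, 3, -6).
PQ × PR = (0, 0, 0).
The cross product vanishes, so the three points are collinear.

Yes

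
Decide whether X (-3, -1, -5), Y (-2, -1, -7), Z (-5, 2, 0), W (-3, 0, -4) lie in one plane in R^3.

A normal to the plane through X, Y, Z is n = XY × XZ = (6, -1, 3).
The plane has equation n·P = -32. For W: n·W = -30.
-30 ≠ -32, so W is off the plane.

No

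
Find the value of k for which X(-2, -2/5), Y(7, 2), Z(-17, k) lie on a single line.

-22/5

The three points are collinear iff det[XY; XZ] = 0.
This determinant is linear in k: (9)k + (198/5) = 0, so k = -22/5.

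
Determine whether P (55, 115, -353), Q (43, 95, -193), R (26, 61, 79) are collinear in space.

PQ = (-12, -20, 160), PR = (-29, -54, 432).
Comparing components 3 and 1: (160)(-29) − (-12)(432) = 544 ≠ 0, so PQ and PR are not parallel and the points are not collinear.

No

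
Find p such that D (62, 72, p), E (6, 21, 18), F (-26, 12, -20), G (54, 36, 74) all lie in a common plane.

Coplanarity ⇔ det[DE; DF; DG] = 0.
Expanding, this is linear in p: (48)p + (-2928) = 0.
So p = 61.

61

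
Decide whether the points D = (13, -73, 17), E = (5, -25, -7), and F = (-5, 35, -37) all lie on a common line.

DE = (-8, 48, -24), DF = (-18, 108, -54).
DE × DF = (0, 0, 0).
The cross product vanishes, so the three points are collinear.

Yes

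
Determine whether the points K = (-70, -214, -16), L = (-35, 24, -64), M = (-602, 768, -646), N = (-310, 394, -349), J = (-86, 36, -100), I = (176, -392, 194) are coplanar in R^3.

No

The plane through K, L, M has normal n = KL × KM = (-102804, 47586, 160986) and equation n·P = -5562900.
Checking the remaining points: n·N = -5565990, n·J = -5544360, n·I = -5515932.
Since n·N = -5565990 ≠ -5562900, N is off the plane and the points are not all coplanar.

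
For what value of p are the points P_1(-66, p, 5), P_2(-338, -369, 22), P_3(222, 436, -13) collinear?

Collinearity requires P_1P_2 × P_1P_3 = 0; each component is linear in p.
The x-component gives (35)p + (-770) = 0, so p = 22.
The remaining components then also vanish.

22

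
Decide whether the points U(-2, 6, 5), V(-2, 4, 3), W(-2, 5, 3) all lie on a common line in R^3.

UV = (0, -2, -2), UW = (0, -1, -2).
Comparing components 2 and 3: (-2)(-2) − (-2)(-1) = 2 ≠ 0, so UV and UW are not parallel and the points are not collinear.

No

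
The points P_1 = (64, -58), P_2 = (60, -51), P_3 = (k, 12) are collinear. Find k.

24

Collinearity: (P_3 − P_1) must be parallel to (P_2 − P_1) = (-4, 7).
Cross-multiplying the components: (k − 64)·(7) = (70)·(-4).
Solving gives k = 24.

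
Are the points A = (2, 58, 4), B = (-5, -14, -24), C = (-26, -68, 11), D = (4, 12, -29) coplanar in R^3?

No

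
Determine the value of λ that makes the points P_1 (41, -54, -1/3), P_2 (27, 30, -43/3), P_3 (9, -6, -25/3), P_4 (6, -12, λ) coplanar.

-22/3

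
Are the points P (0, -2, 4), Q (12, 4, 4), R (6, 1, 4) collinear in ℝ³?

PQ = (12, 6, 0), PR = (6, 3, 0).
PQ × PR = (0, 0, 0).
The cross product vanishes, so the three points are collinear.

Yes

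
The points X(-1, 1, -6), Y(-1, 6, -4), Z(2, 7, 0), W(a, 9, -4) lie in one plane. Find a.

-2

Normal to plane XYZ: n = (18, 6, -15); plane equation n·P = 78.
Requiring n·W = 78: (18)a + (114) = 78.
So a = -2.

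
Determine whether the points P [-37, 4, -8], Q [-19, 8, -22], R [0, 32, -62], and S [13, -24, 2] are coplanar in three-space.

No

A normal to the plane through P, Q, R is n = PQ × PR = (176, 454, 356).
The plane has equation n·X = -7544. For S: n·S = -7896.
-7896 ≠ -7544, so S is off the plane.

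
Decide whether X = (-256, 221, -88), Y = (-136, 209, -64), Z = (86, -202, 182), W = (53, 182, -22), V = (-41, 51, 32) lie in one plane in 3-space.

Yes

The plane through X, Y, Z has normal n = XY × XZ = (6912, -24192, -46656) and equation n·P = -3010176.
Checking the remaining points: n·W = -3010176, n·V = -3010176.
All equal -3010176, so all 5 points lie in one plane.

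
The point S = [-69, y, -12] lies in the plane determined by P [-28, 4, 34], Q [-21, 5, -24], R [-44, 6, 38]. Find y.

Coplanarity requires PQ · (PR × PS) = 0.
PQ = (7, 1, -58), PR = (-16, 2, 4); the triple product is linear in y with coefficient 900 and constant term -9900.
Setting it to zero: y = 11.

11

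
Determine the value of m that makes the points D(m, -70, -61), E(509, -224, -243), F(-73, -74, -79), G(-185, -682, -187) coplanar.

The points are coplanar iff DE · (DF × DG) = 0.
Expanding, this is linear in m: (-83512)m + (-12443288) = 0.
So m = -149.

-149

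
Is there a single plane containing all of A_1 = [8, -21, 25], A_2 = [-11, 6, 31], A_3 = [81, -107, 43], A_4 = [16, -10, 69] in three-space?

No

The four points are coplanar iff the 3×3 determinant with rows A_1A_2, A_1A_3, A_1A_4 is zero.
Rows: (-19, 27, 6), (73, -86, 18), (8, 11, 44).
Expanding along the first row: (-19)(-3982) − (27)(3068) + (6)(1491) = 1768.
Nonzero ⇒ not coplanar.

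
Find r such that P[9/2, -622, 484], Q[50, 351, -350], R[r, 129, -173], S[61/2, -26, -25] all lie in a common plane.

The points are coplanar iff PQ · (PR × PS) = 0.
Expanding, this is linear in r: (-1807)r + (95771) = 0.
So r = 53.

53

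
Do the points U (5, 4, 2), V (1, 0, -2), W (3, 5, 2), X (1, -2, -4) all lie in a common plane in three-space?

No

With U as base: UV = (-4, -4, -4), UW = (-2, 1, 0), UX = (-4, -6, -6).
UW × UX = (-6, -12, 16).
UV · (UW × UX) = 8.
Since 8 ≠ 0, the four points are not coplanar.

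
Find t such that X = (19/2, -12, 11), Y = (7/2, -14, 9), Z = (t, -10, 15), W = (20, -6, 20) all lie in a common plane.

The points are coplanar iff XY · (XZ × XW) = 0.
Expanding, this is linear in t: (6)t + (-63) = 0.
So t = 21/2.

21/2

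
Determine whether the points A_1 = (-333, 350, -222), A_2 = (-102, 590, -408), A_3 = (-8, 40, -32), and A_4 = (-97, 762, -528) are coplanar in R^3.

The four points are coplanar iff the 3×3 determinant with rows A_1A_2, A_1A_3, A_1A_4 is zero.
Rows: (231, 240, -186), (325, -310, 190), (236, 412, -306).
Expanding along the first row: (231)(16580) − (240)(-144290) + (-186)(207060) = -53580.
Nonzero ⇒ not coplanar.

No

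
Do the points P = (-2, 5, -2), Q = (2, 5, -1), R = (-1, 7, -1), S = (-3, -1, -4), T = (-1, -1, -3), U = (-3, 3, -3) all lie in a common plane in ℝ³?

No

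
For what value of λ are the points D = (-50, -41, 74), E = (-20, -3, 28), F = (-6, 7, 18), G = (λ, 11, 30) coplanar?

46

Normal to plane DEF: n = (80, -344, -232); plane equation n·P = -7064.
Requiring n·G = -7064: (80)λ + (-10744) = -7064.
So λ = 46.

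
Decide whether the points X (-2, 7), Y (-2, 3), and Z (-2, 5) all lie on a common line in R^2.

Yes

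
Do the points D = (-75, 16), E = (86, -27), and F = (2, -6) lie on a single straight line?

DE = (161, -43), DF = (77, -22).
det[DE; DF] = (161)(-22) − (-43)(77) = -231.
The determinant is nonzero, so they are not collinear.

No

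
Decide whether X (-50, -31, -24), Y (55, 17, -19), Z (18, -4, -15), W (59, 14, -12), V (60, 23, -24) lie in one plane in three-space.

Yes

The plane through X, Y, Z has normal n = XY × XZ = (297, -605, -429) and equation n·P = 14201.
Checking the remaining points: n·W = 14201, n·V = 14201.
All equal 14201, so all 5 points lie in one plane.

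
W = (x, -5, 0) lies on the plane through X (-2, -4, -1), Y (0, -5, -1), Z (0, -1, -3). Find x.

Coplanarity requires XY · (XZ × XW) = 0.
XY = (2, -1, 0), XZ = (2, 3, -2); the triple product is linear in x with coefficient 2 and constant term 8.
Setting it to zero: x = -4.

-4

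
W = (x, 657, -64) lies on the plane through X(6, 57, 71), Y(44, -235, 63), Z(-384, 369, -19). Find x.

-609

Coplanarity requires XY · (XZ × XW) = 0.
XY = (38, -292, -8), XZ = (-390, 312, -90); the triple product is linear in x with coefficient 28776 and constant term 17524584.
Setting it to zero: x = -609.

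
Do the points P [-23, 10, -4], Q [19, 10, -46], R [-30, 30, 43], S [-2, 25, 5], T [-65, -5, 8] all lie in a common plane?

Yes

The plane through P, Q, R has normal n = PQ × PR = (840, -1680, 840) and equation n·X = -39480.
Checking the remaining points: n·S = -39480, n·T = -39480.
All equal -39480, so all 5 points lie in one plane.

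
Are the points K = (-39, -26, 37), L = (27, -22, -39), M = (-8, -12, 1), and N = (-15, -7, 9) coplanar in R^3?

With K as base: KL = (66, 4, -76), KM = (31, 14, -36), KN = (24, 19, -28).
KM × KN = (292, 4, 253).
KL · (KM × KN) = 60.
Since 60 ≠ 0, the four points are not coplanar.

No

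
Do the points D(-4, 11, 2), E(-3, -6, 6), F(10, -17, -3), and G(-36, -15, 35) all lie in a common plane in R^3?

With D as base: DE = (1, -17, 4), DF = (14, -28, -5), DG = (-32, -26, 33).
DF × DG = (-1054, -302, -1260).
DE · (DF × DG) = -960.
Since -960 ≠ 0, the four points are not coplanar.

No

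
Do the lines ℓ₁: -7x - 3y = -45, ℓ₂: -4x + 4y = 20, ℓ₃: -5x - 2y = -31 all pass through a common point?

Yes

Intersecting ℓ₁ and ℓ₂: solving the 2×2 system gives (x, y) = (3, 8).
Substitute into ℓ₃: (-5)(3) + (-2)(8) = -31.
This equals -31, so (3, 8) lies on all three lines and they are concurrent.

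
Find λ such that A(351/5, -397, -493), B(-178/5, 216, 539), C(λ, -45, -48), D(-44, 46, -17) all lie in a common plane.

The points are coplanar iff AB · (AC × AD) = 0.
Expanding, this is linear in λ: (165388)λ + (9261728/5) = 0.
So λ = -56/5.

-56/5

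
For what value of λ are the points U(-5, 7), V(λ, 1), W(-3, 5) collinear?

1

The three points are collinear iff det[UV; UW] = 0.
This determinant is linear in λ: (-2)λ + (2) = 0, so λ = 1.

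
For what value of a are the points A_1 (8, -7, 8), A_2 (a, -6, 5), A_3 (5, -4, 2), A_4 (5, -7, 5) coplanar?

6

The points are coplanar iff A_1A_2 · (A_1A_3 × A_1A_4) = 0.
Expanding, this is linear in a: (-9)a + (54) = 0.
So a = 6.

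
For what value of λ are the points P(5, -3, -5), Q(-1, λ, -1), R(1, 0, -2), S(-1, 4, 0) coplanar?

The points are coplanar iff PQ · (PR × PS) = 0.
Expanding, this is linear in λ: (2)λ + (2) = 0.
So λ = -1.

-1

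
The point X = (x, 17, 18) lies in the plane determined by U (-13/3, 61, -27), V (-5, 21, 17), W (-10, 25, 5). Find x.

The plane through U, V, W has equation 304x − 228y − (608/3)z = -29260/3.
Substituting X: (304)x + (-7524) = -29260/3, so x = -22/3.

-22/3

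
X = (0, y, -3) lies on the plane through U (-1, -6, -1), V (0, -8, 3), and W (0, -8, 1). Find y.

Coplanarity requires UV · (UW × UX) = 0.
UV = (1, -2, 4), UW = (1, -2, 2); the triple product is linear in y with coefficient 2 and constant term 16.
Setting it to zero: y = -8.

-8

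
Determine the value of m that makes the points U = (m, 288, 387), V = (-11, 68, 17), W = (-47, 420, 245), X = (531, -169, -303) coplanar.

-741

The points are coplanar iff UV · (UW × UX) = 0.
Expanding, this is linear in m: (58604)m + (43425564) = 0.
So m = -741.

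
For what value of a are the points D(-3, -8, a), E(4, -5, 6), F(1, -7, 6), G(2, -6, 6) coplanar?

6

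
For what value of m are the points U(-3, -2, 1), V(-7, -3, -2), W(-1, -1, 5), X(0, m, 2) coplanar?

-3/2

Normal to plane UVW: n = (-1, 10, -2); plane equation n·P = -19.
Requiring n·X = -19: (10)m + (-4) = -19.
So m = -3/2.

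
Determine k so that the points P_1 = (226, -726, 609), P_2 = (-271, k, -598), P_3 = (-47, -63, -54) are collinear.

481

Collinearity requires P_1P_2 × P_1P_3 = 0; each component is linear in k.
The x-component gives (-663)k + (318903) = 0, so k = 481.
The remaining components then also vanish.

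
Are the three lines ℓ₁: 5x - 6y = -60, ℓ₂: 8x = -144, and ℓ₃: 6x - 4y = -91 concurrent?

No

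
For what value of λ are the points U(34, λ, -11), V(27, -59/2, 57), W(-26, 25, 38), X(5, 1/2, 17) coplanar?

-41/2

The points are coplanar iff UV · (UW × UX) = 0.
Expanding, this is linear in λ: (1702)λ + (34891) = 0.
So λ = -41/2.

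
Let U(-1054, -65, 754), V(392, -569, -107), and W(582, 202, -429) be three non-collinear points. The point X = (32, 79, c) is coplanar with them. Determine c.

A normal to the plane is n = UV × UW = (826119, 302022, 1210626).
X lies in the plane iff n · UX = 0.
This gives (1210626)c + (27844398) = 0, so c = -23.

-23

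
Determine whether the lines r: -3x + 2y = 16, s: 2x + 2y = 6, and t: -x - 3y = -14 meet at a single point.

No

Intersecting r and s: solving the 2×2 system gives (x, y) = (-2, 5).
Substitute into t: (-1)(-2) + (-3)(5) = -13.
But t requires -14 ≠ -13, so the three lines have no common point.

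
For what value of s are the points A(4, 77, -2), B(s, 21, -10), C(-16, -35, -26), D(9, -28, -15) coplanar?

4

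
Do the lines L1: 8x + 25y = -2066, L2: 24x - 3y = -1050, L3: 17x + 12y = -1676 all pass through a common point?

Yes

Intersecting L1 and L2: solving the 2×2 system gives (x, y) = (-52, -66).
Substitute into L3: (17)(-52) + (12)(-66) = -1676.
This equals -1676, so (-52, -66) lies on all three lines and they are concurrent.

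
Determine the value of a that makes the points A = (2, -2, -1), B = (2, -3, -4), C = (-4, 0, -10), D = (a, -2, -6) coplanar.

0

Coplanarity ⇔ det[AB; AC; AD] = 0.
Expanding, this is linear in a: (15)a + (0) = 0.
So a = 0.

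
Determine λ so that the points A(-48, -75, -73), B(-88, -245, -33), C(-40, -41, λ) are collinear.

Direction AB = (-40, -170, 40). From the x-coordinate of C, the parameter along the line is τ = (-40 − (-48))/(-40) = -1/5.
Then λ = (-73) + (-1/5)·(40) = -81.

-81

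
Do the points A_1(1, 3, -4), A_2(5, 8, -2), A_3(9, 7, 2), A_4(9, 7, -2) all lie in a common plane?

A normal to the plane through A_1, A_2, A_3 is n = A_1A_2 × A_1A_3 = (22, -8, -24).
The plane has equation n·P = 94. For A_4: n·A_4 = 190.
190 ≠ 94, so A_4 is off the plane.

No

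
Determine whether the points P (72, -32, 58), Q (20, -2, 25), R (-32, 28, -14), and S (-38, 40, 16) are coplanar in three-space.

No

A normal to the plane through P, Q, R is n = PQ × PR = (-180, -312, 0).
The plane has equation n·X = -2976. For S: n·S = -5640.
-5640 ≠ -2976, so S is off the plane.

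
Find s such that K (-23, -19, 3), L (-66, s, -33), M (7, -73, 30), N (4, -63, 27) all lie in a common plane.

17

Coplanarity ⇔ det[KL; KM; KN] = 0.
Expanding, this is linear in s: (9)s + (-153) = 0.
So s = 17.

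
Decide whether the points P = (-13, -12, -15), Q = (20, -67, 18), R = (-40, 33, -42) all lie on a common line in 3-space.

PQ = (33, -55, 33), PR = (-27, 45, -27).
Each component of PR is -9/11 times the corresponding component of PQ, so PR = -9/11·PQ and the points are collinear.

Yes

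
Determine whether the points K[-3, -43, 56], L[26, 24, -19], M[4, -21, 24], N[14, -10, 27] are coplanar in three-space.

Yes

The four points are coplanar iff the 3×3 determinant with rows KL, KM, KN is zero.
Rows: (29, 67, -75), (7, 22, -32), (17, 33, -29).
Expanding along the first row: (29)(418) − (67)(341) + (-75)(-143) = 0.
Zero determinant ⇒ coplanar.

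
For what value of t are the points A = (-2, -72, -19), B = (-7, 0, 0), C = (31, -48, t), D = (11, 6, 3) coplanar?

Normal to plane ABD: n = (102, 357, -1326); plane equation n·P = -714.
Requiring n·C = -714: (-1326)t + (-13974) = -714.
So t = -10.

-10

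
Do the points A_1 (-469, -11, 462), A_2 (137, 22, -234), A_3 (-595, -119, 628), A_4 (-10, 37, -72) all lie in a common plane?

The four points are coplanar iff the 3×3 determinant with rows A_1A_2, A_1A_3, A_1A_4 is zero.
Rows: (606, 33, -696), (-126, -108, 166), (459, 48, -534).
Expanding along the first row: (606)(49704) − (33)(-8910) + (-696)(43524) = 121950.
Nonzero ⇒ not coplanar.

No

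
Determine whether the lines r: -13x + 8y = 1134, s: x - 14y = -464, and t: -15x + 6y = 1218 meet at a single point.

Intersecting r and s: solving the 2×2 system gives (x, y) = (-6082/87, 2449/87).
Substitute into t: (-15)(-6082/87) + (6)(2449/87) = 35308/29.
But t requires 1218 ≠ 35308/29, so the three lines have no common point.

No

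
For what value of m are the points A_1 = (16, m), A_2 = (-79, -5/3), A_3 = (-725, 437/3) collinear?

-70/3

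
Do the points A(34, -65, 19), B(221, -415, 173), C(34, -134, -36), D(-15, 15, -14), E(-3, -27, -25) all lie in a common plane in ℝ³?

The plane through A, B, C has normal n = AB × AC = (29876, 10285, -12903) and equation n·P = 102102.
Checking the remaining points: n·D = -113223, n·E = -44748.
Since n·D = -113223 ≠ 102102, D is off the plane and the points are not all coplanar.

No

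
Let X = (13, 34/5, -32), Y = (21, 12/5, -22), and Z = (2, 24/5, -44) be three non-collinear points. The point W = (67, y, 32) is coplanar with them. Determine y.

-34/5

A normal to the plane is n = XY × XZ = (364/5, -14, -322/5).
W lies in the plane iff n · XW = 0.
This gives (-14)y + (-476/5) = 0, so y = -34/5.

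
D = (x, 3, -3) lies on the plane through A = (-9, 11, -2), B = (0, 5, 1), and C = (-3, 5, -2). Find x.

-2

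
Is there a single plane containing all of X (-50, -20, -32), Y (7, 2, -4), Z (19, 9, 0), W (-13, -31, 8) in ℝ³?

No

The four points are coplanar iff the 3×3 determinant with rows XY, XZ, XW is zero.
Rows: (57, 22, 28), (69, 29, 32), (37, -11, 40).
Expanding along the first row: (57)(1512) − (22)(1576) + (28)(-1832) = 216.
Nonzero ⇒ not coplanar.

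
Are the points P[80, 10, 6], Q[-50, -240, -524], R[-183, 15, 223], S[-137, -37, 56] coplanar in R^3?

Yes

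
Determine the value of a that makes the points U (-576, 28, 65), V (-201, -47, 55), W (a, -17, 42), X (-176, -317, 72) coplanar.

74

Coplanarity ⇔ det[UV; UW; UX] = 0.
Expanding, this is linear in a: (3975)a + (-294150) = 0.
So a = 74.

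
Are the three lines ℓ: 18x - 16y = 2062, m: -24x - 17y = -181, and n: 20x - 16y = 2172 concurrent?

Yes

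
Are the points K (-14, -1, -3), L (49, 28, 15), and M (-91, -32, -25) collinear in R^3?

No

KL = (63, 29, 18), KM = (-77, -31, -22).
Comparing components 2 and 3: (29)(-22) − (18)(-31) = -80 ≠ 0, so KL and KM are not parallel and the points are not collinear.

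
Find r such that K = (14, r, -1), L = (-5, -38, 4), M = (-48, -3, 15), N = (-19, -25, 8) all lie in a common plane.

-54

Coplanarity ⇔ det[KL; KM; KN] = 0.
Expanding, this is linear in r: (-18)r + (-972) = 0.
So r = -54.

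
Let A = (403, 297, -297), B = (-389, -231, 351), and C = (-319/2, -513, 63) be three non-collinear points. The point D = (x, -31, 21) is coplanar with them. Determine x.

A normal to the plane is n = AB × AC = (334800, -79380, 344520).
D lies in the plane iff n · AD = 0.
This gives (334800)x + (669600) = 0, so x = -2.

-2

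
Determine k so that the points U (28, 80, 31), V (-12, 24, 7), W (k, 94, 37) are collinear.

Direction UV = (-40, -56, -24). From the y-coordinate of W, the parameter along the line is τ = (94 − 80)/(-56) = -1/4.
Then k = 28 + (-1/4)·(-40) = 38.

38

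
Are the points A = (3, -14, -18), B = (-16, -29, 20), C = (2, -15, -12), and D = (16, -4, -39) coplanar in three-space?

Yes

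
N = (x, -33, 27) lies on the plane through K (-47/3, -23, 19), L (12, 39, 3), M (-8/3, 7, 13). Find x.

-64/3

The plane through K, L, M has equation 108x − 42y + 24z = -270.
Substituting N: (108)x + (2034) = -270, so x = -64/3.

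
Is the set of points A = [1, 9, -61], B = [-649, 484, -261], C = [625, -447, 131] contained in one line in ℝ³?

Yes

AB = (-650, 475, -200), AC = (624, -456, 192).
AB × AC = (0, 0, 0).
The cross product vanishes, so the three points are collinear.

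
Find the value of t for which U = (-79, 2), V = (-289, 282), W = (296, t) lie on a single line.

-498

Collinearity: (W − U) must be parallel to (V − U) = (-210, 280).
Cross-multiplying the components: (t − 2)·(-210) = (375)·(280).
Solving gives t = -498.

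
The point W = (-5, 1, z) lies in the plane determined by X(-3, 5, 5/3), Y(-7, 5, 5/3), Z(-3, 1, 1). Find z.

A normal to the plane is n = XY × XZ = (0, -8/3, 16).
W lies in the plane iff n · XW = 0.
This gives (16)z + (-16) = 0, so z = 1.

1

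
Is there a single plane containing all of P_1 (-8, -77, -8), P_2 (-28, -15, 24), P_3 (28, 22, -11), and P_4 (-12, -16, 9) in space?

No

With P_1 as base: P_1P_2 = (-20, 62, 32), P_1P_3 = (36, 99, -3), P_1P_4 = (-4, 61, 17).
P_1P_3 × P_1P_4 = (1866, -600, 2592).
P_1P_2 · (P_1P_3 × P_1P_4) = 8424.
Since 8424 ≠ 0, the four points are not coplanar.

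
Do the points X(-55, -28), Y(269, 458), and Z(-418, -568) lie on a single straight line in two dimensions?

XY = (324, 486), XZ = (-363, -540).
det[XY; XZ] = (324)(-540) − (486)(-363) = 1458.
The determinant is nonzero, so they are not collinear.

No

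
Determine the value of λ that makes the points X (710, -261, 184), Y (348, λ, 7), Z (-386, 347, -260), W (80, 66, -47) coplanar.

Normal to plane XZW: n = (4740, 26544, 24648); plane equation n·P = 972648.
Requiring n·Y = 972648: (26544)λ + (1822056) = 972648.
So λ = -32.

-32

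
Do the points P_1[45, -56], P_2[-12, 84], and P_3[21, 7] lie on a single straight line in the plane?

No

P_1P_2 = (-57, 140), P_1P_3 = (-24, 63).
Twice the signed area of △P_1P_2P_3 is (-57)(63) − (140)(-24) = -231.
The area is nonzero, so the three points are not collinear.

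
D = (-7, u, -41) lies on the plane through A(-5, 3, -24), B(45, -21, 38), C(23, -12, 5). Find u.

Coplanarity requires AB · (AC × AD) = 0.
AB = (50, -24, 62), AC = (28, -15, 29); the triple product is linear in u with coefficient 286 and constant term 0.
Setting it to zero: u = 0.

0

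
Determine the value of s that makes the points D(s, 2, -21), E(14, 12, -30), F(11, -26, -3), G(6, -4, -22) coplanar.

Coplanarity ⇔ det[DE; DF; DG] = 0.
Expanding, this is linear in s: (-128)s + (2176) = 0.
So s = 17.

17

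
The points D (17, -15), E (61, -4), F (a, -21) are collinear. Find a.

-7

Collinearity: (F − D) must be parallel to (E − D) = (44, 11).
Cross-multiplying the components: (a − 17)·(11) = (-6)·(44).
Solving gives a = -7.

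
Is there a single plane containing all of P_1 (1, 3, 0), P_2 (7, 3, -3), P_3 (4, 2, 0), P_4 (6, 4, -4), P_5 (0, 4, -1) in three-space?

Yes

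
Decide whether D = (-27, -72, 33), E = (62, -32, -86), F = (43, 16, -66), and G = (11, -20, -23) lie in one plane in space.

With D as base: DE = (89, 40, -119), DF = (70, 88, -99), DG = (38, 52, -56).
DF × DG = (220, 158, 296).
DE · (DF × DG) = -9324.
Since -9324 ≠ 0, the four points are not coplanar.

No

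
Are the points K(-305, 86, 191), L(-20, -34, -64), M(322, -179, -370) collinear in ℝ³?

No

KL = (285, -120, -255), KM = (627, -265, -561).
KL × KM = (-255, 0, -285).
The cross product is nonzero, so the points do not lie on one line.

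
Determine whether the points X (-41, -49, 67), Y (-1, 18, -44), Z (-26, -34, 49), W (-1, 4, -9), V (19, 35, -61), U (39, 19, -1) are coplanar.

No

The plane through X, Y, Z has normal n = XY × XZ = (459, -945, -405) and equation n·P = 351.
Checking the remaining points: n·W = -594, n·V = 351, n·U = 351.
Since n·W = -594 ≠ 351, W is off the plane and the points are not all coplanar.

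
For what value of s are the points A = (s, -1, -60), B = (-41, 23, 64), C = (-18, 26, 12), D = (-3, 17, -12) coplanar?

27

Coplanarity ⇔ det[AB; AC; AD] = 0.
Expanding, this is linear in s: (540)s + (-14580) = 0.
So s = 27.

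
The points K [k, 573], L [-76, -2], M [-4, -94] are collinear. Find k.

-526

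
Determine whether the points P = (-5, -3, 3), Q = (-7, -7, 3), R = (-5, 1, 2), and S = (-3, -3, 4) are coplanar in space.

Yes

With P as base: PQ = (-2, -4, 0), PR = (0, 4, -1), PS = (2, 0, 1).
PR × PS = (4, -2, -8).
PQ · (PR × PS) = 0.
The scalar triple product vanishes, so the four points are coplanar.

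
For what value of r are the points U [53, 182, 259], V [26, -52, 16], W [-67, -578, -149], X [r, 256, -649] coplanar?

Normal to plane UVW: n = (-89208, 18144, -7560); plane equation n·P = -3383856.
Requiring n·X = -3383856: (-89208)r + (9551304) = -3383856.
So r = 145.

145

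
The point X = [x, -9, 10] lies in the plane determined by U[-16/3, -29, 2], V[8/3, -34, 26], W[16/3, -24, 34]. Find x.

-8/3

The plane through U, V, W has equation −280x + (280/3)z = 1680.
Substituting X: (-280)x + (2800/3) = 1680, so x = -8/3.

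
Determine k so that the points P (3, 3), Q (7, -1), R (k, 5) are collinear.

1

Collinearity: (R − P) must be parallel to (Q − P) = (4, -4).
Cross-multiplying the components: (k − 3)·(-4) = (2)·(4).
Solving gives k = 1.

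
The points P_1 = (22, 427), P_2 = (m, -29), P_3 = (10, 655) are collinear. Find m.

46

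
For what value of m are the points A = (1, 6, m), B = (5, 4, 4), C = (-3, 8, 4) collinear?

4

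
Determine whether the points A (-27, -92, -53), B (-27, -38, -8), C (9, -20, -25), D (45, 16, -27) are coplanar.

Yes

A normal to the plane through A, B, C is n = AB × AC = (-1728, 1620, -1944).
The plane has equation n·P = 648. For D: n·D = 648.
Equal, so D lies in the plane and all four are coplanar.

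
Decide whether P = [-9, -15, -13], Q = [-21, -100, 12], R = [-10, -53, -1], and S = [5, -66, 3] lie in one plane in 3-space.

A normal to the plane through P, Q, R is n = PQ × PR = (-70, 119, 371).
The plane has equation n·X = -5978. For S: n·S = -7091.
-7091 ≠ -5978, so S is off the plane.

No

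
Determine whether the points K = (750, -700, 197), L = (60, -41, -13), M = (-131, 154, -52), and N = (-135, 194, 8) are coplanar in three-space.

No

The four points are coplanar iff the 3×3 determinant with rows KL, KM, KN is zero.
Rows: (-690, 659, -210), (-881, 854, -249), (-885, 894, -189).
Expanding along the first row: (-690)(61200) − (659)(-53856) + (-210)(-31824) = -53856.
Nonzero ⇒ not coplanar.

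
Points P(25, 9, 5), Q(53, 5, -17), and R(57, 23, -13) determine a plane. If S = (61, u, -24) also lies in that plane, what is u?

2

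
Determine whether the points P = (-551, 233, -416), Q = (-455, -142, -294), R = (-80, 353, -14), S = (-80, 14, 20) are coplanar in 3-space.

Yes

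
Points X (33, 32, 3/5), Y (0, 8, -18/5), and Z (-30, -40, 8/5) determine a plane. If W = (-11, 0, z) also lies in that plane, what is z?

Coplanarity requires XY · (XZ × XW) = 0.
XY = (-33, -24, -21/5), XZ = (-63, -72, 1); the triple product is linear in z with coefficient 864 and constant term 4320.
Setting it to zero: z = -5.

-5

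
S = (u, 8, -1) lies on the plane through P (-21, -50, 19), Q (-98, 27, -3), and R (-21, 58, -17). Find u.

-7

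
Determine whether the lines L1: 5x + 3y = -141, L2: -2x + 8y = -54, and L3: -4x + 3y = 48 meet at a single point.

Yes

Intersecting L1 and L2: solving the 2×2 system gives (x, y) = (-21, -12).
Substitute into L3: (-4)(-21) + (3)(-12) = 48.
This equals 48, so (-21, -12) lies on all three lines and they are concurrent.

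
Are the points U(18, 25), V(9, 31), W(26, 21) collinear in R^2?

No

UV = (-9, 6), UW = (8, -4).
Twice the signed area of △UVW is (-9)(-4) − (6)(8) = -12.
The area is nonzero, so the three points are not collinear.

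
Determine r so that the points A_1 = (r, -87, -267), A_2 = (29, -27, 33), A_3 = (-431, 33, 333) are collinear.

489

Direction A_2A_3 = (-460, 60, 300). From the y-coordinate of A_1, the parameter along the line is τ = (-87 − (-27))/60 = -1.
Then r = 29 + (-1)·(-460) = 489.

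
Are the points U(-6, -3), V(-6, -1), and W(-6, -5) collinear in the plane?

Yes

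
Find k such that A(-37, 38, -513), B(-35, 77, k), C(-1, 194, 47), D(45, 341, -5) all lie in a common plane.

-37

Coplanarity ⇔ det[AB; AC; AD] = 0.
Expanding, this is linear in k: (-1884)k + (-69708) = 0.
So k = -37.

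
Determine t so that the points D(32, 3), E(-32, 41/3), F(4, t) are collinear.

23/3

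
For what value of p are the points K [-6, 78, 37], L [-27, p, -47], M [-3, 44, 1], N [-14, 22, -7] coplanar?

Coplanarity ⇔ det[KL; KM; KN] = 0.
Expanding, this is linear in p: (420)p + (15120) = 0.
So p = -36.

-36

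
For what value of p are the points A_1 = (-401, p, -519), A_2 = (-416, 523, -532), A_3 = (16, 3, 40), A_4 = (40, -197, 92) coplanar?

Coplanarity ⇔ det[A_1A_2; A_1A_3; A_1A_4] = 0.
Expanding, this is linear in p: (8736)p + (-4918368) = 0.
So p = 563.

563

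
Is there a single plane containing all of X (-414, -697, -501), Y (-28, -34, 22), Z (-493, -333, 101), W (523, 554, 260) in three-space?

With X as base: XY = (386, 663, 523), XZ = (-79, 364, 602), XW = (937, 1251, 761).
XZ × XW = (-476098, 624193, -439897).
XY · (XZ × XW) = 0.
The scalar triple product vanishes, so the four points are coplanar.

Yes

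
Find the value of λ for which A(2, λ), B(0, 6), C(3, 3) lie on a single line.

4

The three points are collinear iff det[AB; AC] = 0.
This determinant is linear in λ: (3)λ + (-12) = 0, so λ = 4.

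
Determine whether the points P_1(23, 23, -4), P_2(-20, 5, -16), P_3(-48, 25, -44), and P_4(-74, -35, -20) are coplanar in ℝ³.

With P_1 as base: P_1P_2 = (-43, -18, -12), P_1P_3 = (-71, 2, -40), P_1P_4 = (-97, -58, -16).
P_1P_3 × P_1P_4 = (-2352, 2744, 4312).
P_1P_2 · (P_1P_3 × P_1P_4) = 0.
The scalar triple product vanishes, so the four points are coplanar.

Yes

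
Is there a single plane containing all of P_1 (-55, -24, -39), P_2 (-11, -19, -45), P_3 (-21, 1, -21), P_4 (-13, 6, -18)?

No

The four points are coplanar iff the 3×3 determinant with rows P_1P_2, P_1P_3, P_1P_4 is zero.
Rows: (44, 5, -6), (34, 25, 18), (42, 30, 21).
Expanding along the first row: (44)(-15) − (5)(-42) + (-6)(-30) = -270.
Nonzero ⇒ not coplanar.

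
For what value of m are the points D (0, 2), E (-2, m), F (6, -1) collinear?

3

The three points are collinear iff det[DE; DF] = 0.
This determinant is linear in m: (-6)m + (18) = 0, so m = 3.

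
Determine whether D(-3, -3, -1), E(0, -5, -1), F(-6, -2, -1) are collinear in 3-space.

DE = (3, -2, 0), DF = (-3, 1, 0).
DE × DF = (0, 0, -3).
The cross product is nonzero, so the points do not lie on one line.

No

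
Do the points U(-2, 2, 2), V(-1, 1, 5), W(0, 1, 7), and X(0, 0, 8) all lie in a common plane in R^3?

Yes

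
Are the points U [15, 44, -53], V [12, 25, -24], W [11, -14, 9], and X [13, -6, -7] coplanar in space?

Yes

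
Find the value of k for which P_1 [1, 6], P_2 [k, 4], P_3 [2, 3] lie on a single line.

5/3

The three points are collinear iff det[P_1P_2; P_1P_3] = 0.
This determinant is linear in k: (-3)k + (5) = 0, so k = 5/3.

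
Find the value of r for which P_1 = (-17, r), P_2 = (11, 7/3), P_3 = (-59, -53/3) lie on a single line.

-17/3

The three points are collinear iff det[P_1P_2; P_1P_3] = 0.
This determinant is linear in r: (-70)r + (-1190/3) = 0, so r = -17/3.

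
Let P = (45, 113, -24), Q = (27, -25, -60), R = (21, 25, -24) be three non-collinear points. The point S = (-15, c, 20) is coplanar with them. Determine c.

The plane through P, Q, R has equation −3168x + 864y − 1728z = -3456.
Substituting S: (864)c + (12960) = -3456, so c = -19.

-19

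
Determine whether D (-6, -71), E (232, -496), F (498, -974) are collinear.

No

DE = (238, -425), DF = (504, -903).
Twice the signed area of △DEF is (238)(-903) − (-425)(504) = -714.
The area is nonzero, so the three points are not collinear.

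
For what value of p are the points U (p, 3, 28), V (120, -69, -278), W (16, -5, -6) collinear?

Collinearity requires UV × UW = 0; each component is linear in p.
The y-component gives (272)p + (-816) = 0, so p = 3.
The remaining components then also vanish.

3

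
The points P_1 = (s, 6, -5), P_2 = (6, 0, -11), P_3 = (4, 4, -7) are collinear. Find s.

3

Direction P_2P_3 = (-2, 4, 4). From the y-coordinate of P_1, the parameter along the line is τ = (6 − 0)/4 = 3/2.
Then s = 6 + 3/2·(-2) = 3.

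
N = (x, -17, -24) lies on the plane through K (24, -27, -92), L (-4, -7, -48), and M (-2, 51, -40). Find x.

-22

The plane through K, L, M has equation −2392x + 312y − 1664z = 87256.
Substituting N: (-2392)x + (34632) = 87256, so x = -22.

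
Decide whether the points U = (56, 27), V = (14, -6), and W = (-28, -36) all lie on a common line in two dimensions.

UV = (-42, -33), UW = (-84, -63).
Twice the signed area of △UVW is (-42)(-63) − (-33)(-84) = -126.
The area is nonzero, so the three points are not collinear.

No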